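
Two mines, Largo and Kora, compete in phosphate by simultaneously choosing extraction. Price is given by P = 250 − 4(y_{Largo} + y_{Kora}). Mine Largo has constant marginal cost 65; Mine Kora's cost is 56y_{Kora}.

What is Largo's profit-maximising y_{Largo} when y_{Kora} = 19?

13.625

Mine Largo's profit: π = y_{Largo}(250 − 4(y_{Largo} + y_{Kora})) − 65y_{Largo}.
∂π/∂y_{Largo} = 185 − 8y_{Largo} − 4y_{Kora} = 0, so y_{Largo} = 23.125 − 0.5y_{Kora}.
At y_{Kora} = 19: y_{Largo} = 23.125 − 0.5·19 = 13.625.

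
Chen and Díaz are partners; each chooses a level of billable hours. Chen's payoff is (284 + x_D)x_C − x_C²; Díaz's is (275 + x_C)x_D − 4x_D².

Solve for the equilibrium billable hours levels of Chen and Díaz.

169.8, 55.6

Expanding Chen's payoff: 284x_C + x_Dx_C − x_C².
∂π/∂x_C = 284 + x_D − 2x_C = 0, so x_C = 142 + 0.5x_D.
Likewise for Díaz: x_D = 34.375 + 0.125x_C.
Solving the two reaction functions simultaneously: (1 − (0.5)(0.125))x_C = 142 + 0.5·34.375, so 0.9375x_C = 159.1875 and x_C = 169.8.
Then x_D = 34.375 + 0.125·169.8 = 55.6.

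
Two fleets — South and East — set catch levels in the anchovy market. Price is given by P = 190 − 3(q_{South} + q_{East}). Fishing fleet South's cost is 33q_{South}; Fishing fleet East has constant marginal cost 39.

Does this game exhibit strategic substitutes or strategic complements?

strategic substitutes

Fishing fleet South's profit: π = q_{South}(190 − 3(q_{South} + q_{East})) − 33q_{South}.
∂π/∂q_{South} = 157 − 6q_{South} − 3q_{East} = 0, so q_{South} = 157/6 − 0.5q_{East}.
The best-response slope dq_{South}/dq_{East} = −0.5 < 0: the reaction function is downward-sloping, so the choices are strategic substitutes.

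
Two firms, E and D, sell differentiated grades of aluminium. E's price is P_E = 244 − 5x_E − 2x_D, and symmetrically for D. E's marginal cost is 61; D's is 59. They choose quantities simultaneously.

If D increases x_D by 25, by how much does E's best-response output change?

-5

Firm E's profit: π = x_E(244 − 5x_E − 2x_D) − 61x_E.
∂π/∂x_E = 183 − 10x_E − 2x_D = 0 ⇒ x_E = 18.3 − 0.2x_D.
The reaction-function slope is −0.2, so a 25-unit rise in x_D moves x_E by −0.2 × 25 = −5. E's best response falls — the actions are strategic substitutes.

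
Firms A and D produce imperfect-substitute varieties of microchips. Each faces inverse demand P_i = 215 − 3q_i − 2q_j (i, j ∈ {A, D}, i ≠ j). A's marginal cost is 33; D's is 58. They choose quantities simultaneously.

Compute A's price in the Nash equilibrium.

105.9375

Firm A's profit: π = q_A(215 − 3q_A − 2q_D) − 33q_A.
∂π/∂q_A = 182 − 6q_A − 2q_D = 0 ⇒ q_A = 91/3 − (1/3)q_D.
Similarly q_D = 157/6 − (1/3)q_A.
Substituting the second reaction function into the first: q_A = 91/3 − (1/3)(157/6 − (1/3)q_A), which gives (8/9)q_A = 389/18 ⇒ q_A = 24.3125.
Then q_D = 157/6 − (1/3)·24.3125 = 18.0625.
P_A = 215 − 3·24.3125 − 2·18.0625 = 105.9375.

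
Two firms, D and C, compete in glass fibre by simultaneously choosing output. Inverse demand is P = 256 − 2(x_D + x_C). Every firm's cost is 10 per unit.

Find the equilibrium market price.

Firm D's profit: π = x_D(256 − 2(x_D + x_C)) − 10x_D.
∂π/∂x_D = 246 − 4x_D − 2x_C = 0, so x_D = 61.5 − 0.5x_C.
By symmetry x_C = x_D; substituting into the reaction function, 1.5x_D = 61.5 and x_D = 41.
Equilibrium price: P = 256 − 2·82 = 92.

92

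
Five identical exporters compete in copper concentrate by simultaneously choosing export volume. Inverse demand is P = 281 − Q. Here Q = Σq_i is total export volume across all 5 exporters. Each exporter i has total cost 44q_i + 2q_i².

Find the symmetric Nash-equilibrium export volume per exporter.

A representative exporter's profit is π_i = q_i(281 − Q) − 44q_i − 2q_i², with Q = q_i + Σ_{j≠i} q_j.
First-order condition: 237 − 6q_i − Σ_{j≠i} q_j = 0.
With identical exporters, set every q_j = q: then 237 − 6q − 4q = 0, i.e. q = 237/10 = 23.7.

23.7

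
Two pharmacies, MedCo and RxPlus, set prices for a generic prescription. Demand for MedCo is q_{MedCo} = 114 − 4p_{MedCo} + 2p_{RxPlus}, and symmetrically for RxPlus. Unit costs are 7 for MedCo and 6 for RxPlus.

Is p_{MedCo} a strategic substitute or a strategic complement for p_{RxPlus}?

MedCo's profit: π = (p_{MedCo} − 7)(114 − 4p_{MedCo} + 2p_{RxPlus}).
∂π/∂p_{MedCo} = 142 − 8p_{MedCo} + 2p_{RxPlus} = 0 ⇒ p_{MedCo} = 17.75 + 0.25p_{RxPlus}.
The best-response slope dp_{MedCo}/dp_{RxPlus} = 0.25 > 0: the reaction function is upward-sloping, so the choices are strategic complements.

strategic complements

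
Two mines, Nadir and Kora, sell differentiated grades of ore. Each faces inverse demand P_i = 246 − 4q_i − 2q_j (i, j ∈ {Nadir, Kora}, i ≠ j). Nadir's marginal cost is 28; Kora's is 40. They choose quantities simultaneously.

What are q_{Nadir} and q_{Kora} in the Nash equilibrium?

Mine Nadir's profit: π = q_{Nadir}(246 − 4q_{Nadir} − 2q_{Kora}) − 28q_{Nadir}.
∂π/∂q_{Nadir} = 218 − 8q_{Nadir} − 2q_{Kora} = 0 ⇒ q_{Nadir} = 27.25 − 0.25q_{Kora}.
Similarly q_{Kora} = 25.75 − 0.25q_{Nadir}.
Substituting the second reaction function into the first: q_{Nadir} = 27.25 − 0.25(25.75 − 0.25q_{Nadir}), which gives 0.9375q_{Nadir} = 20.8125 ⇒ q_{Nadir} = 22.2.
Then q_{Kora} = 25.75 − 0.25·22.2 = 20.2.

22.2, 20.2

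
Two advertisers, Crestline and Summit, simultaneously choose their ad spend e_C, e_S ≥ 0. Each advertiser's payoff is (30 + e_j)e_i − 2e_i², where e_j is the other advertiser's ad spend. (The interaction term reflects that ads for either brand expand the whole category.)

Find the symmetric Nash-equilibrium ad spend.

Crestline's payoff is (30 + e_S)e_C − 2e_C².
∂π/∂e_C = 30 + e_S − 4e_C = 0, so e_C = 7.5 + 0.25e_S.
Setting e_C = e_S in the reaction function: e_C = 7.5 + 0.25e_C, so e_C = 7.5 / 0.75 = 10.

10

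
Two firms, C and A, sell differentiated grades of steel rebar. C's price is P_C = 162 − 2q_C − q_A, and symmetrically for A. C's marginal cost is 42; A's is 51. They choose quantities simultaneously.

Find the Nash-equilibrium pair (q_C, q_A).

Firm C's profit: π = q_C(162 − 2q_C − q_A) − 42q_C.
∂π/∂q_C = 120 − 4q_C − q_A = 0 ⇒ q_C = 30 − 0.25q_A.
Similarly q_A = 27.75 − 0.25q_C.
Solving the two reaction functions simultaneously: (1 − (−0.25)(−0.25))q_C = 30 − 0.25·27.75, so 0.9375q_C = 23.0625 and q_C = 24.6.
Then q_A = 27.75 − 0.25·24.6 = 21.6.

24.6, 21.6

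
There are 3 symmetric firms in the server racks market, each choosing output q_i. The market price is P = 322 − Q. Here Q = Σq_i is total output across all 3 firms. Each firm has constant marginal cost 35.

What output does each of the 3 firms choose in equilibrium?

A representative firm's profit is π_i = q_i(322 − Q) − 35q_i, with Q = q_i + Σ_{j≠i} q_j.
First-order condition: 287 − 2q_i − Σ_{j≠i} q_j = 0.
In a symmetric equilibrium every firm chooses the same q, so Σ_{j≠i} q_j = 2q. The condition becomes 287 − 4q = 0, giving q = 287/4 = 71.75.

71.75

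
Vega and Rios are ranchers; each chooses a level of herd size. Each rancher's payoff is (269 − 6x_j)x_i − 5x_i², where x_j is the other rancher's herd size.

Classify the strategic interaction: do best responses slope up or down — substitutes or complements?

strategic substitutes

Vega's payoff is (269 − 6x_R)x_V − 5x_V².
∂π/∂x_V = 269 − 6x_R − 10x_V = 0, so x_V = 26.9 − 0.6x_R.
The best-response slope dx_V/dx_R = −0.6 < 0: the reaction function is downward-sloping, so the choices are strategic substitutes.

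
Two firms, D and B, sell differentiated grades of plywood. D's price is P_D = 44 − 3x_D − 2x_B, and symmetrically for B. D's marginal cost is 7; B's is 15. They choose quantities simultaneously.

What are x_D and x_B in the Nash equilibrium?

5.125, 3.125

Firm D's profit: π = x_D(44 − 3x_D − 2x_B) − 7x_D.
∂π/∂x_D = 37 − 6x_D − 2x_B = 0 ⇒ x_D = 37/6 − (1/3)x_B.
Similarly x_B = 29/6 − (1/3)x_D.
Substituting the second reaction function into the first: x_D = 37/6 − (1/3)(29/6 − (1/3)x_D), which gives (8/9)x_D = 41/9 ⇒ x_D = 5.125.
Then x_B = 29/6 − (1/3)·5.125 = 3.125.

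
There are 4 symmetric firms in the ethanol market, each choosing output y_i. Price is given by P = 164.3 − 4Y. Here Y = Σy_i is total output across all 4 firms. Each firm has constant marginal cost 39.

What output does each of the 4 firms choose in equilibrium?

A representative firm's profit is π_i = y_i(164.3 − 4Y) − 39y_i, with Y = y_i + Σ_{j≠i} y_j.
First-order condition: 125.3 − 8y_i − 4Σ_{j≠i} y_j = 0.
Imposing symmetry (y_j = y for all j) turns Σ_{j≠i} y_j into 3y, so 125.3 = 20y and y = 6.265.

6.265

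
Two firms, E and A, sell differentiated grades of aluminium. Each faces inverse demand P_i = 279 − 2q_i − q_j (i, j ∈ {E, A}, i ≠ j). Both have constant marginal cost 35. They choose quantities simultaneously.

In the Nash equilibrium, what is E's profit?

Firm E's profit: π = q_E(279 − 2q_E − q_A) − 35q_E.
∂π/∂q_E = 244 − 4q_E − q_A = 0 ⇒ q_E = 61 − 0.25q_A.
The game is symmetric, so in equilibrium q_A = q_E: the reaction function gives 1.25q_E = 61, hence q_E = 48.8.
P_E = 279 − 2·48.8 − 48.8 = 132.6.
Profit = (132.6 − 35)·48.8 = 4762.88.

4762.88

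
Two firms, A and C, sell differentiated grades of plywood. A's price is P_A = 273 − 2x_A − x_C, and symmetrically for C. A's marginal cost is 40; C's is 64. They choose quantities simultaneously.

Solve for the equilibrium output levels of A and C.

48.2, 40.2

Firm A's profit: π = x_A(273 − 2x_A − x_C) − 40x_A.
∂π/∂x_A = 233 − 4x_A − x_C = 0 ⇒ x_A = 58.25 − 0.25x_C.
Similarly x_C = 52.25 − 0.25x_A.
Plugging x_C into A's best response: x_A = 58.25 − 0.25(52.25 − 0.25x_A) ⇒ 0.9375x_A = 45.1875, so x_A = 48.2.
Then x_C = 52.25 − 0.25·48.2 = 40.2.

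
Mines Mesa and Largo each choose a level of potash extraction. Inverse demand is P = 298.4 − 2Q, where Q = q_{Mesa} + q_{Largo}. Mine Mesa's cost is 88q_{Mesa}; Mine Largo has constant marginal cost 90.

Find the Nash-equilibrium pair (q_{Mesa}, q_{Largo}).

Mine Mesa's profit: π = q_{Mesa}(298.4 − 2(q_{Mesa} + q_{Largo})) − 88q_{Mesa}.
∂π/∂q_{Mesa} = 210.4 − 4q_{Mesa} − 2q_{Largo} = 0, so q_{Mesa} = 52.6 − 0.5q_{Largo}.
By the same steps for Largo: q_{Largo} = 52.1 − 0.5q_{Mesa}.
Substituting the second reaction function into the first: q_{Mesa} = 52.6 − 0.5(52.1 − 0.5q_{Mesa}), which gives 0.75q_{Mesa} = 26.55 ⇒ q_{Mesa} = 35.4.
Then q_{Largo} = 52.1 − 0.5·35.4 = 34.4.

35.4, 34.4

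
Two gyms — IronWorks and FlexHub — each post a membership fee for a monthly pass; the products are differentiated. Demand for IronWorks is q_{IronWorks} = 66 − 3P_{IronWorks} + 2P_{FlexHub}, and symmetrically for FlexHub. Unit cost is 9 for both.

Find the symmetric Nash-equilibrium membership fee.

23.25

IronWorks's profit: π = (P_{IronWorks} − 9)(66 − 3P_{IronWorks} + 2P_{FlexHub}).
∂π/∂P_{IronWorks} = 93 − 6P_{IronWorks} + 2P_{FlexHub} = 0 ⇒ P_{IronWorks} = 15.5 + (1/3)P_{FlexHub}.
The game is symmetric, so in equilibrium P_{FlexHub} = P_{IronWorks}: the reaction function gives (2/3)P_{IronWorks} = 15.5, hence P_{IronWorks} = 23.25.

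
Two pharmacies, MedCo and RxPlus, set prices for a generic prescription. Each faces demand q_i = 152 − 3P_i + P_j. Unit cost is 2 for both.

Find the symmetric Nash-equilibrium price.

31.6

MedCo's profit: π = (P_{MedCo} − 2)(152 − 3P_{MedCo} + P_{RxPlus}).
∂π/∂P_{MedCo} = 158 − 6P_{MedCo} + P_{RxPlus} = 0 ⇒ P_{MedCo} = 79/3 + (1/6)P_{RxPlus}.
By symmetry P_{RxPlus} = P_{MedCo}; substituting into the reaction function, (5/6)P_{MedCo} = 79/3 and P_{MedCo} = 31.6.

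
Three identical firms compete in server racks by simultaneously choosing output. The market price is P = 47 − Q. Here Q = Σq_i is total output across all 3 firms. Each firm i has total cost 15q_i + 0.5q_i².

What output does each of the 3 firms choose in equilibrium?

A representative firm's profit is π_i = q_i(47 − Q) − 15q_i − 0.5q_i², with Q = q_i + Σ_{j≠i} q_j.
First-order condition: 32 − 3q_i − Σ_{j≠i} q_j = 0.
Imposing symmetry (q_j = q for all j) turns Σ_{j≠i} q_j into 2q, so 32 = 5q and q = 6.4.

6.4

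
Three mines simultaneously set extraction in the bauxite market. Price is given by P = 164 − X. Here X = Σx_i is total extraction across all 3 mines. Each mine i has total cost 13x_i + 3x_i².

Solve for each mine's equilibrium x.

15.1

A representative mine's profit is π_i = x_i(164 − X) − 13x_i − 3x_i², with X = x_i + Σ_{j≠i} x_j.
First-order condition: 151 − 8x_i − Σ_{j≠i} x_j = 0.
In a symmetric equilibrium every mine chooses the same x, so Σ_{j≠i} x_j = 2x. The condition becomes 151 − 10x = 0, giving x = 151/10 = 15.1.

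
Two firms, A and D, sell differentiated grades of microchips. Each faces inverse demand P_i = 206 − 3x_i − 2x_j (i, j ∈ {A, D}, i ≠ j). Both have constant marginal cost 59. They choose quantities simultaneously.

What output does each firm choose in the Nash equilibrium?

18.375

Firm A's profit: π = x_A(206 − 3x_A − 2x_D) − 59x_A.
∂π/∂x_A = 147 − 6x_A − 2x_D = 0 ⇒ x_A = 24.5 − (1/3)x_D.
Setting x_A = x_D in the reaction function: x_A = 24.5 − (1/3)x_A, so x_A = 24.5 / (4/3) = 18.375.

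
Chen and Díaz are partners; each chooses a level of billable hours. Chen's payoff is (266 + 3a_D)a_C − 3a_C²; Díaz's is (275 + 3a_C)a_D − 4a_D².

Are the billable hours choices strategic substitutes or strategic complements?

Expanding Chen's payoff: 266a_C + 3a_Da_C − 3a_C².
∂π/∂a_C = 266 + 3a_D − 6a_C = 0, so a_C = 133/3 + 0.5a_D.
The best-response slope da_C/da_D = 0.5 > 0: the reaction function is upward-sloping, so the choices are strategic complements.

strategic complements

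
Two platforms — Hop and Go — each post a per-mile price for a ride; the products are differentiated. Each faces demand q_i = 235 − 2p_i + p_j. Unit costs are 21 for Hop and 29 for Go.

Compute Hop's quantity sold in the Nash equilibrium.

144.8

Hop's profit: π = (p_{Hop} − 21)(235 − 2p_{Hop} + p_{Go}).
∂π/∂p_{Hop} = 277 − 4p_{Hop} + p_{Go} = 0 ⇒ p_{Hop} = 69.25 + 0.25p_{Go}.
Similarly p_{Go} = 73.25 + 0.25p_{Hop}.
Solving the two reaction functions simultaneously: (1 − (0.25)(0.25))p_{Hop} = 69.25 + 0.25·73.25, so 0.9375p_{Hop} = 87.5625 and p_{Hop} = 93.4.
Then p_{Go} = 73.25 + 0.25·93.4 = 96.6.
q_{Hop} = 235 − 2·93.4 + 96.6 = 144.8.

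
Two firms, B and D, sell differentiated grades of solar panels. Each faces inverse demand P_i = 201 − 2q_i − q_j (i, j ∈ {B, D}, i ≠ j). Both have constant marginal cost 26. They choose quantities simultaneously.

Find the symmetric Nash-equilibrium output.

Firm B's profit: π = q_B(201 − 2q_B − q_D) − 26q_B.
∂π/∂q_B = 175 − 4q_B − q_D = 0 ⇒ q_B = 43.75 − 0.25q_D.
The game is symmetric, so in equilibrium q_D = q_B: the reaction function gives 1.25q_B = 43.75, hence q_B = 35.

35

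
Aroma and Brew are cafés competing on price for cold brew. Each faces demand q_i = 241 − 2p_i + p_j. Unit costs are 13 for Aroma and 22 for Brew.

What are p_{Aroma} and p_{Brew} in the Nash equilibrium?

Aroma's profit: π = (p_{Aroma} − 13)(241 − 2p_{Aroma} + p_{Brew}).
∂π/∂p_{Aroma} = 267 − 4p_{Aroma} + p_{Brew} = 0 ⇒ p_{Aroma} = 66.75 + 0.25p_{Brew}.
Similarly p_{Brew} = 71.25 + 0.25p_{Aroma}.
Substituting the second reaction function into the first: p_{Aroma} = 66.75 + 0.25(71.25 + 0.25p_{Aroma}), which gives 0.9375p_{Aroma} = 84.5625 ⇒ p_{Aroma} = 90.2.
Then p_{Brew} = 71.25 + 0.25·90.2 = 93.8.

90.2, 93.8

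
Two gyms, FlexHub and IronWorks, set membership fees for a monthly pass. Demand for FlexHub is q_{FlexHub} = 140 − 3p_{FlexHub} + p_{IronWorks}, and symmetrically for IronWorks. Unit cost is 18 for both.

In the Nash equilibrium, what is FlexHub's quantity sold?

FlexHub's profit: π = (p_{FlexHub} − 18)(140 − 3p_{FlexHub} + p_{IronWorks}).
∂π/∂p_{FlexHub} = 194 − 6p_{FlexHub} + p_{IronWorks} = 0 ⇒ p_{FlexHub} = 97/3 + (1/6)p_{IronWorks}.
By symmetry p_{IronWorks} = p_{FlexHub}; substituting into the reaction function, (5/6)p_{FlexHub} = 97/3 and p_{FlexHub} = 38.8.
q_{FlexHub} = 140 − 3·38.8 + 38.8 = 62.4.

62.4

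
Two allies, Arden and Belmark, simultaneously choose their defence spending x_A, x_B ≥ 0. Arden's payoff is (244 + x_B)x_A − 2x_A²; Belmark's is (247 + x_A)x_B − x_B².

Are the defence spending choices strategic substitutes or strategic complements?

Expanding Arden's payoff: 244x_A + x_Bx_A − 2x_A².
∂π/∂x_A = 244 + x_B − 4x_A = 0, so x_A = 61 + 0.25x_B.
The best-response slope dx_A/dx_B = 0.25 > 0: the reaction function is upward-sloping, so the choices are strategic complements.

strategic complements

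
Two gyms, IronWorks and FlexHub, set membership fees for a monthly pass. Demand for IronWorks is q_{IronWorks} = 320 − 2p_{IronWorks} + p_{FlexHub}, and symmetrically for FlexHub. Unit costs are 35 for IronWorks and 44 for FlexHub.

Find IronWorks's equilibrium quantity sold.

IronWorks's profit: π = (p_{IronWorks} − 35)(320 − 2p_{IronWorks} + p_{FlexHub}).
∂π/∂p_{IronWorks} = 390 − 4p_{IronWorks} + p_{FlexHub} = 0 ⇒ p_{IronWorks} = 97.5 + 0.25p_{FlexHub}.
Similarly p_{FlexHub} = 102 + 0.25p_{IronWorks}.
Substituting the second reaction function into the first: p_{IronWorks} = 97.5 + 0.25(102 + 0.25p_{IronWorks}), which gives 0.9375p_{IronWorks} = 123 ⇒ p_{IronWorks} = 131.2.
Then p_{FlexHub} = 102 + 0.25·131.2 = 134.8.
q_{IronWorks} = 320 − 2·131.2 + 134.8 = 192.4.

192.4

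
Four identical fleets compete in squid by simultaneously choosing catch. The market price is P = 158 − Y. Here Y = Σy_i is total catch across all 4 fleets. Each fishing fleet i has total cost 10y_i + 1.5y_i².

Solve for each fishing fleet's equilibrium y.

A representative fishing fleet's profit is π_i = y_i(158 − Y) − 10y_i − 1.5y_i², with Y = y_i + Σ_{j≠i} y_j.
First-order condition: 148 − 5y_i − Σ_{j≠i} y_j = 0.
Imposing symmetry (y_j = y for all j) turns Σ_{j≠i} y_j into 3y, so 148 = 8y and y = 18.5.

18.5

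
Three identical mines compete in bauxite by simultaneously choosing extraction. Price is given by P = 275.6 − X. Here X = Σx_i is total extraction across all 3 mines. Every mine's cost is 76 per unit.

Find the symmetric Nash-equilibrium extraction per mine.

A representative mine's profit is π_i = x_i(275.6 − X) − 76x_i, with X = x_i + Σ_{j≠i} x_j.
First-order condition: 199.6 − 2x_i − Σ_{j≠i} x_j = 0.
In a symmetric equilibrium every mine chooses the same x, so Σ_{j≠i} x_j = 2x. The condition becomes 199.6 − 4x = 0, giving x = 199.6/4 = 49.9.

49.9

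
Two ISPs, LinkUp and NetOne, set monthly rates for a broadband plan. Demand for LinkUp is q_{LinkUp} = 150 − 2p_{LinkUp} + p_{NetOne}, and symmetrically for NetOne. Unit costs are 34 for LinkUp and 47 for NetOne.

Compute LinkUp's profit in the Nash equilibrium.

3264.32

LinkUp's profit: π = (p_{LinkUp} − 34)(150 − 2p_{LinkUp} + p_{NetOne}).
∂π/∂p_{LinkUp} = 218 − 4p_{LinkUp} + p_{NetOne} = 0 ⇒ p_{LinkUp} = 54.5 + 0.25p_{NetOne}.
Similarly p_{NetOne} = 61 + 0.25p_{LinkUp}.
Substituting the second reaction function into the first: p_{LinkUp} = 54.5 + 0.25(61 + 0.25p_{LinkUp}), which gives 0.9375p_{LinkUp} = 69.75 ⇒ p_{LinkUp} = 74.4.
Then p_{NetOne} = 61 + 0.25·74.4 = 79.6.
q_{LinkUp} = 150 − 2·74.4 + 79.6 = 80.8.
Profit = (74.4 − 34)·80.8 = 3264.32.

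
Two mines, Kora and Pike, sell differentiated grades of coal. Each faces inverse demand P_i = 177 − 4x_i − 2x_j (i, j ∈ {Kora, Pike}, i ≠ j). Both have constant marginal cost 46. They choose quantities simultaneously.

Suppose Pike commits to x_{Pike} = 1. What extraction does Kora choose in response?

16.125

Mine Kora's profit: π = x_{Kora}(177 − 4x_{Kora} − 2x_{Pike}) − 46x_{Kora}.
∂π/∂x_{Kora} = 131 − 8x_{Kora} − 2x_{Pike} = 0 ⇒ x_{Kora} = 16.375 − 0.25x_{Pike}.
At x_{Pike} = 1: x_{Kora} = 16.375 − 0.25·1 = 16.125.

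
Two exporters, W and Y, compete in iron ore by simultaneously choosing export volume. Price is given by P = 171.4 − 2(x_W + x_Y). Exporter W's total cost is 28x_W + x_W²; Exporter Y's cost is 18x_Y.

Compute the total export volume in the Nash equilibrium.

45.02

Exporter W's profit: π = x_W(171.4 − 2(x_W + x_Y)) − 28x_W − x_W².
∂π/∂x_W = 143.4 − 6x_W − 2x_Y = 0, so x_W = 23.9 − (1/3)x_Y.
For Y: ∂π/∂x_Y = 153.4 − 4x_Y − 2x_W = 0 ⇒ x_Y = 38.35 − 0.5x_W.
Solving the two reaction functions simultaneously: (1 − (−1/3)(−0.5))x_W = 23.9 − (1/3)·38.35, so (5/6)x_W = 667/60 and x_W = 13.34.
Then x_Y = 38.35 − 0.5·13.34 = 31.68.
Total export volume: 13.34 + 31.68 = 45.02.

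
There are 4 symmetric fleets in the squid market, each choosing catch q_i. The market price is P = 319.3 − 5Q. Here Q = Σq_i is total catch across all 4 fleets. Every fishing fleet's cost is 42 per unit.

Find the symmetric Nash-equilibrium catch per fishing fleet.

11.092

A representative fishing fleet's profit is π_i = q_i(319.3 − 5Q) − 42q_i, with Q = q_i + Σ_{j≠i} q_j.
First-order condition: 277.3 − 10q_i − 5Σ_{j≠i} q_j = 0.
Imposing symmetry (q_j = q for all j) turns Σ_{j≠i} q_j into 3q, so 277.3 = 25q and q = 11.092.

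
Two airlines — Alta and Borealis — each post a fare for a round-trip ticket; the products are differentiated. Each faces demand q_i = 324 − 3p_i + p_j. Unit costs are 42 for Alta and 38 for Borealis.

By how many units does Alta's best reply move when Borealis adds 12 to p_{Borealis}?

2

Alta's profit: π = (p_{Alta} − 42)(324 − 3p_{Alta} + p_{Borealis}).
∂π/∂p_{Alta} = 450 − 6p_{Alta} + p_{Borealis} = 0 ⇒ p_{Alta} = 75 + (1/6)p_{Borealis}.
The reaction-function slope is 1/6, so a 12-unit rise in p_{Borealis} moves p_{Alta} by 1/6 × 12 = 2. Alta's best response rises — the actions are strategic complements.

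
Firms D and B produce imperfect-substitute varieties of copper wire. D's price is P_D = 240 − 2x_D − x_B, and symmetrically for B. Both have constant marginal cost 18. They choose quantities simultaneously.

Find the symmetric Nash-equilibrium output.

44.4

Firm D's profit: π = x_D(240 − 2x_D − x_B) − 18x_D.
∂π/∂x_D = 222 − 4x_D − x_B = 0 ⇒ x_D = 55.5 − 0.25x_B.
Setting x_D = x_B in the reaction function: x_D = 55.5 − 0.25x_D, so x_D = 55.5 / 1.25 = 44.4.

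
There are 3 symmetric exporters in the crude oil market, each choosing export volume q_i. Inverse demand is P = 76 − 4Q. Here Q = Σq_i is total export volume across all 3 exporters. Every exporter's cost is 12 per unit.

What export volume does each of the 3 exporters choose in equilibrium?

4

A representative exporter's profit is π_i = q_i(76 − 4Q) − 12q_i, with Q = q_i + Σ_{j≠i} q_j.
First-order condition: 64 − 8q_i − 4Σ_{j≠i} q_j = 0.
With identical exporters, set every q_j = q: then 64 − 8q − 8q = 0, i.e. q = 64/16 = 4.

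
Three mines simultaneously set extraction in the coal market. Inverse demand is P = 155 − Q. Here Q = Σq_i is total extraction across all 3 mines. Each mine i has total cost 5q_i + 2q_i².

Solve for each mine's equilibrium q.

18.75

A representative mine's profit is π_i = q_i(155 − Q) − 5q_i − 2q_i², with Q = q_i + Σ_{j≠i} q_j.
First-order condition: 150 − 6q_i − Σ_{j≠i} q_j = 0.
In a symmetric equilibrium every mine chooses the same q, so Σ_{j≠i} q_j = 2q. The condition becomes 150 − 8q = 0, giving q = 150/8 = 18.75.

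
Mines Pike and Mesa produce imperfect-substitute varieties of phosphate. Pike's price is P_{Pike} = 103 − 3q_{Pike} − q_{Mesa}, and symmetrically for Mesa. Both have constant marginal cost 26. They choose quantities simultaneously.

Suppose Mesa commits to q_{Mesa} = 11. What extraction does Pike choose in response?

11

Mine Pike's profit: π = q_{Pike}(103 − 3q_{Pike} − q_{Mesa}) − 26q_{Pike}.
∂π/∂q_{Pike} = 77 − 6q_{Pike} − q_{Mesa} = 0 ⇒ q_{Pike} = 77/6 − (1/6)q_{Mesa}.
At q_{Mesa} = 11: q_{Pike} = 77/6 − (1/6)·11 = 11.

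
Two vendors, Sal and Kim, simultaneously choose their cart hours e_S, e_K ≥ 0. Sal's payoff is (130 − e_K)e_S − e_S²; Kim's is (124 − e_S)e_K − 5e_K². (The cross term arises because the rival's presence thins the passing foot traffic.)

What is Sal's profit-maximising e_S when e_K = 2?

Expanding Sal's payoff: 130e_S − e_Ke_S − e_S².
∂π/∂e_S = 130 − e_K − 2e_S = 0, so e_S = 65 − 0.5e_K.
At e_K = 2: e_S = 65 − 0.5·2 = 64.

64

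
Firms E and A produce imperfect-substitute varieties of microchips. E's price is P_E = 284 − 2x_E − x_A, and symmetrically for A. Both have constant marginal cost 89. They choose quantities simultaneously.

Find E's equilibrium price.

167

Firm E's profit: π = x_E(284 − 2x_E − x_A) − 89x_E.
∂π/∂x_E = 195 − 4x_E − x_A = 0 ⇒ x_E = 48.75 − 0.25x_A.
By symmetry x_A = x_E; substituting into the reaction function, 1.25x_E = 48.75 and x_E = 39.
P_E = 284 − 2·39 − 39 = 167.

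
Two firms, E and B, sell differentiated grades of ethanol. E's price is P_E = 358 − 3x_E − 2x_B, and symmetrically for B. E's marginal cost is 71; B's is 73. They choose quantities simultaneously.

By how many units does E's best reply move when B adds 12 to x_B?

Firm E's profit: π = x_E(358 − 3x_E − 2x_B) − 71x_E.
∂π/∂x_E = 287 − 6x_E − 2x_B = 0 ⇒ x_E = 287/6 − (1/3)x_B.
The reaction-function slope is −1/3, so a 12-unit rise in x_B moves x_E by −1/3 × 12 = −4. E's best response falls — the actions are strategic substitutes.

-4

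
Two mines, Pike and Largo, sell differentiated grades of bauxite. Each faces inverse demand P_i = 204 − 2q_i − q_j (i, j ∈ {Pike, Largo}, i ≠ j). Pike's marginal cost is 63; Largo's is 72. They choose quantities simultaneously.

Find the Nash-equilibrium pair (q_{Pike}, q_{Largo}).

Mine Pike's profit: π = q_{Pike}(204 − 2q_{Pike} − q_{Largo}) − 63q_{Pike}.
∂π/∂q_{Pike} = 141 − 4q_{Pike} − q_{Largo} = 0 ⇒ q_{Pike} = 35.25 − 0.25q_{Largo}.
Similarly q_{Largo} = 33 − 0.25q_{Pike}.
Plugging q_{Largo} into Pike's best response: q_{Pike} = 35.25 − 0.25(33 − 0.25q_{Pike}) ⇒ 0.9375q_{Pike} = 27, so q_{Pike} = 28.8.
Then q_{Largo} = 33 − 0.25·28.8 = 25.8.

28.8, 25.8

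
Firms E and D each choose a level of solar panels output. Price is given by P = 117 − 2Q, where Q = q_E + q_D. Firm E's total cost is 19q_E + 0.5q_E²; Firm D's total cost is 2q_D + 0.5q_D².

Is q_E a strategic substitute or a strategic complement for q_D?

strategic substitutes

Firm E's profit: π = q_E(117 − 2(q_E + q_D)) − 19q_E − 0.5q_E².
∂π/∂q_E = 98 − 5q_E − 2q_D = 0, so q_E = 19.6 − 0.4q_D.
The best-response slope dq_E/dq_D = −0.4 < 0: the reaction function is downward-sloping, so the choices are strategic substitutes.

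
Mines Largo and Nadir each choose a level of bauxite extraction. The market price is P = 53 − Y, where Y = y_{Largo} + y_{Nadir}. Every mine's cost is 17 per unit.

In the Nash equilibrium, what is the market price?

29

Mine Largo's profit: π = y_{Largo}(53 − (y_{Largo} + y_{Nadir})) − 17y_{Largo}.
∂π/∂y_{Largo} = 36 − 2y_{Largo} − y_{Nadir} = 0, so y_{Largo} = 18 − 0.5y_{Nadir}.
The game is symmetric, so in equilibrium y_{Nadir} = y_{Largo}: the reaction function gives 1.5y_{Largo} = 18, hence y_{Largo} = 12.
Equilibrium price: P = 53 − 24 = 29.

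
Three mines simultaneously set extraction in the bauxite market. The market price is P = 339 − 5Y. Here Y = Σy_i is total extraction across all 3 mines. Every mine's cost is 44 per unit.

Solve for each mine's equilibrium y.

A representative mine's profit is π_i = y_i(339 − 5Y) − 44y_i, with Y = y_i + Σ_{j≠i} y_j.
First-order condition: 295 − 10y_i − 5Σ_{j≠i} y_j = 0.
In a symmetric equilibrium every mine chooses the same y, so Σ_{j≠i} y_j = 2y. The condition becomes 295 − 20y = 0, giving y = 295/20 = 14.75.

14.75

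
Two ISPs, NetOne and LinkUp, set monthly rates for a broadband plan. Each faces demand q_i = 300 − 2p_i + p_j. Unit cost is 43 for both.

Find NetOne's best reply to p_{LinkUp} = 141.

NetOne's profit: π = (p_{NetOne} − 43)(300 − 2p_{NetOne} + p_{LinkUp}).
∂π/∂p_{NetOne} = 386 − 4p_{NetOne} + p_{LinkUp} = 0 ⇒ p_{NetOne} = 96.5 + 0.25p_{LinkUp}.
At p_{LinkUp} = 141: p_{NetOne} = 96.5 + 0.25·141 = 131.75.

131.75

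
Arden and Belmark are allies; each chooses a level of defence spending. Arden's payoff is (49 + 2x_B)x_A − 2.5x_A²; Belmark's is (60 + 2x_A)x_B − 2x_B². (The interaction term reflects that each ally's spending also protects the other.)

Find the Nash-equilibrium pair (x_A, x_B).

19.75, 24.875

Expanding Arden's payoff: 49x_A + 2x_Bx_A − 2.5x_A².
∂π/∂x_A = 49 + 2x_B − 5x_A = 0, so x_A = 9.8 + 0.4x_B.
Likewise for Belmark: x_B = 15 + 0.5x_A.
Substituting the second reaction function into the first: x_A = 9.8 + 0.4(15 + 0.5x_A), which gives 0.8x_A = 15.8 ⇒ x_A = 19.75.
Then x_B = 15 + 0.5·19.75 = 24.875.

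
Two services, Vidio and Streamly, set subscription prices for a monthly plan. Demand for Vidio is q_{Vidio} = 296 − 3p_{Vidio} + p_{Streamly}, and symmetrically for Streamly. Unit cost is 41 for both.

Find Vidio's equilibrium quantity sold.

Vidio's profit: π = (p_{Vidio} − 41)(296 − 3p_{Vidio} + p_{Streamly}).
∂π/∂p_{Vidio} = 419 − 6p_{Vidio} + p_{Streamly} = 0 ⇒ p_{Vidio} = 419/6 + (1/6)p_{Streamly}.
Setting p_{Vidio} = p_{Streamly} in the reaction function: p_{Vidio} = 419/6 + (1/6)p_{Vidio}, so p_{Vidio} = (419/6) / (5/6) = 83.8.
q_{Vidio} = 296 − 3·83.8 + 83.8 = 128.4.

128.4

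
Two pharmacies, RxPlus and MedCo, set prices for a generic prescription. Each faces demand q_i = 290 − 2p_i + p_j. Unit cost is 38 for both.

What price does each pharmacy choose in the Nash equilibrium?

RxPlus's profit: π = (p_{RxPlus} − 38)(290 − 2p_{RxPlus} + p_{MedCo}).
∂π/∂p_{RxPlus} = 366 − 4p_{RxPlus} + p_{MedCo} = 0 ⇒ p_{RxPlus} = 91.5 + 0.25p_{MedCo}.
The game is symmetric, so in equilibrium p_{MedCo} = p_{RxPlus}: the reaction function gives 0.75p_{RxPlus} = 91.5, hence p_{RxPlus} = 122.

122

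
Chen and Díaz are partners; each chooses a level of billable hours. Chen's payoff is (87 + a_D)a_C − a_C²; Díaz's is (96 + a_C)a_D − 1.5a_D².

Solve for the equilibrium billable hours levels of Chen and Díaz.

Expanding Chen's payoff: 87a_C + a_Da_C − a_C².
∂π/∂a_C = 87 + a_D − 2a_C = 0, so a_C = 43.5 + 0.5a_D.
Likewise for Díaz: a_D = 32 + (1/3)a_C.
Substituting the second reaction function into the first: a_C = 43.5 + 0.5(32 + (1/3)a_C), which gives (5/6)a_C = 59.5 ⇒ a_C = 71.4.
Then a_D = 32 + (1/3)·71.4 = 55.8.

71.4, 55.8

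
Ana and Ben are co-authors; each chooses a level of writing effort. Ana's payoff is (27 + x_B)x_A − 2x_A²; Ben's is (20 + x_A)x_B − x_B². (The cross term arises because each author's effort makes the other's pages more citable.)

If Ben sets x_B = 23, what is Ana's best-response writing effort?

12.5

Expanding Ana's payoff: 27x_A + x_Bx_A − 2x_A².
∂π/∂x_A = 27 + x_B − 4x_A = 0, so x_A = 6.75 + 0.25x_B.
At x_B = 23: x_A = 6.75 + 0.25·23 = 12.5.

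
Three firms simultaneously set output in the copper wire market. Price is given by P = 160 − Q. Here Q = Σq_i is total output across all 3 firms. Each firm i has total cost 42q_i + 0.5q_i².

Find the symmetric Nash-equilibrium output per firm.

23.6

A representative firm's profit is π_i = q_i(160 − Q) − 42q_i − 0.5q_i², with Q = q_i + Σ_{j≠i} q_j.
First-order condition: 118 − 3q_i − Σ_{j≠i} q_j = 0.
With identical firms, set every q_j = q: then 118 − 3q − 2q = 0, i.e. q = 118/5 = 23.6.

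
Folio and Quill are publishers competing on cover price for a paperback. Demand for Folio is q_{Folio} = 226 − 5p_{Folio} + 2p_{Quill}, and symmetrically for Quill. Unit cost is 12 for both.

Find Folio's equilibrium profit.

Folio's profit: π = (p_{Folio} − 12)(226 − 5p_{Folio} + 2p_{Quill}).
∂π/∂p_{Folio} = 286 − 10p_{Folio} + 2p_{Quill} = 0 ⇒ p_{Folio} = 28.6 + 0.2p_{Quill}.
The game is symmetric, so in equilibrium p_{Quill} = p_{Folio}: the reaction function gives 0.8p_{Folio} = 28.6, hence p_{Folio} = 35.75.
q_{Folio} = 226 − 5·35.75 + 2·35.75 = 118.75.
Profit = (35.75 − 12)·118.75 = 2820.3125.

2820.3125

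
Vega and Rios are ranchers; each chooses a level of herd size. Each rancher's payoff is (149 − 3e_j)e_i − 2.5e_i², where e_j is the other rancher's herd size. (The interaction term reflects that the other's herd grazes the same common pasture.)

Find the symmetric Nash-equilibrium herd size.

Vega's payoff is (149 − 3e_R)e_V − 2.5e_V².
∂π/∂e_V = 149 − 3e_R − 5e_V = 0, so e_V = 29.8 − 0.6e_R.
By symmetry e_R = e_V; substituting into the reaction function, 1.6e_V = 29.8 and e_V = 18.625.

18.625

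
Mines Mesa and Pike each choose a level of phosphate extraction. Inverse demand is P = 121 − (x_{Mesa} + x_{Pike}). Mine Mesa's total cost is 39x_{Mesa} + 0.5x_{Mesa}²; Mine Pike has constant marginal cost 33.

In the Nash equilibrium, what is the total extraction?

51.6

Mine Mesa's profit: π = x_{Mesa}(121 − (x_{Mesa} + x_{Pike})) − 39x_{Mesa} − 0.5x_{Mesa}².
∂π/∂x_{Mesa} = 82 − 3x_{Mesa} − x_{Pike} = 0, so x_{Mesa} = 82/3 − (1/3)x_{Pike}.
For Pike: ∂π/∂x_{Pike} = 88 − 2x_{Pike} − x_{Mesa} = 0 ⇒ x_{Pike} = 44 − 0.5x_{Mesa}.
Substituting the second reaction function into the first: x_{Mesa} = 82/3 − (1/3)(44 − 0.5x_{Mesa}), which gives (5/6)x_{Mesa} = 38/3 ⇒ x_{Mesa} = 15.2.
Then x_{Pike} = 44 − 0.5·15.2 = 36.4.
Total extraction: 15.2 + 36.4 = 51.6.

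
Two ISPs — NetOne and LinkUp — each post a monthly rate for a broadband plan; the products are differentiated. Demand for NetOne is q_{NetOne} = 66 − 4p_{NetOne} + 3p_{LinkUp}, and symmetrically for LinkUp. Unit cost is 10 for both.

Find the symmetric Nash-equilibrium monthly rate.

21.2

NetOne's profit: π = (p_{NetOne} − 10)(66 − 4p_{NetOne} + 3p_{LinkUp}).
∂π/∂p_{NetOne} = 106 − 8p_{NetOne} + 3p_{LinkUp} = 0 ⇒ p_{NetOne} = 13.25 + 0.375p_{LinkUp}.
The game is symmetric, so in equilibrium p_{LinkUp} = p_{NetOne}: the reaction function gives 0.625p_{NetOne} = 13.25, hence p_{NetOne} = 21.2.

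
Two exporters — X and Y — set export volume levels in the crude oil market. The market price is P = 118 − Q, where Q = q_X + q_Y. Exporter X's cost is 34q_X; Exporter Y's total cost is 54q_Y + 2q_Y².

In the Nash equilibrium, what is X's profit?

1600

Exporter X's profit: π = q_X(118 − (q_X + q_Y)) − 34q_X.
∂π/∂q_X = 84 − 2q_X − q_Y = 0, so q_X = 42 − 0.5q_Y.
For Y: ∂π/∂q_Y = 64 − 6q_Y − q_X = 0 ⇒ q_Y = 32/3 − (1/6)q_X.
Substituting the second reaction function into the first: q_X = 42 − 0.5(32/3 − (1/6)q_X), which gives (11/12)q_X = 110/3 ⇒ q_X = 40.
Then q_Y = 32/3 − (1/6)·40 = 4.
Price P = 118 − 44 = 74.
X's profit: (74 − 34)·40 = 1600.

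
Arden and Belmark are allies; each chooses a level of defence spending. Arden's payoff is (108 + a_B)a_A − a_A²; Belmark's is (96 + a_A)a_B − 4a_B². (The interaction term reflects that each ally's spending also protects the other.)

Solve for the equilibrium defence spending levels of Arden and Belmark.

64, 20

Expanding Arden's payoff: 108a_A + a_Ba_A − a_A².
∂π/∂a_A = 108 + a_B − 2a_A = 0, so a_A = 54 + 0.5a_B.
Likewise for Belmark: a_B = 12 + 0.125a_A.
Solving the two reaction functions simultaneously: (1 − (0.5)(0.125))a_A = 54 + 0.5·12, so 0.9375a_A = 60 and a_A = 64.
Then a_B = 12 + 0.125·64 = 20.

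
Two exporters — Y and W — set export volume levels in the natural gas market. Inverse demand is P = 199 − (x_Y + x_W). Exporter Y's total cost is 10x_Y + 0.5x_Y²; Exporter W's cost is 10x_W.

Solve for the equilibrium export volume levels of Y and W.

37.8, 75.6

Exporter Y's profit: π = x_Y(199 − (x_Y + x_W)) − 10x_Y − 0.5x_Y².
∂π/∂x_Y = 189 − 3x_Y − x_W = 0, so x_Y = 63 − (1/3)x_W.
For W: ∂π/∂x_W = 189 − 2x_W − x_Y = 0 ⇒ x_W = 94.5 − 0.5x_Y.
Substituting the second reaction function into the first: x_Y = 63 − (1/3)(94.5 − 0.5x_Y), which gives (5/6)x_Y = 31.5 ⇒ x_Y = 37.8.
Then x_W = 94.5 − 0.5·37.8 = 75.6.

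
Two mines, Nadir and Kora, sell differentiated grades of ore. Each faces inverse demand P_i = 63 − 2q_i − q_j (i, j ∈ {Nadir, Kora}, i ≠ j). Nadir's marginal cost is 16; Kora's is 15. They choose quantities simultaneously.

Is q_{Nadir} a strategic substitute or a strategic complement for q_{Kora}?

Mine Nadir's profit: π = q_{Nadir}(63 − 2q_{Nadir} − q_{Kora}) − 16q_{Nadir}.
∂π/∂q_{Nadir} = 47 − 4q_{Nadir} − q_{Kora} = 0 ⇒ q_{Nadir} = 11.75 − 0.25q_{Kora}.
The best-response slope dq_{Nadir}/dq_{Kora} = −0.25 < 0: the reaction function is downward-sloping, so the choices are strategic substitutes.

strategic substitutes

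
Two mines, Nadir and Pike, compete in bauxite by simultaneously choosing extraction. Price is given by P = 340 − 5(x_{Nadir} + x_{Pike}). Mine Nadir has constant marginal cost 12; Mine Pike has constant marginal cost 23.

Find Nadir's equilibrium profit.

Mine Nadir's profit: π = x_{Nadir}(340 − 5(x_{Nadir} + x_{Pike})) − 12x_{Nadir}.
∂π/∂x_{Nadir} = 328 − 10x_{Nadir} − 5x_{Pike} = 0, so x_{Nadir} = 32.8 − 0.5x_{Pike}.
By the same steps for Pike: x_{Pike} = 31.7 − 0.5x_{Nadir}.
Substituting the second reaction function into the first: x_{Nadir} = 32.8 − 0.5(31.7 − 0.5x_{Nadir}), which gives 0.75x_{Nadir} = 16.95 ⇒ x_{Nadir} = 22.6.
Then x_{Pike} = 31.7 − 0.5·22.6 = 20.4.
Price P = 340 − 5·43 = 125.
Nadir's profit: (125 − 12)·22.6 = 2553.8.

2553.8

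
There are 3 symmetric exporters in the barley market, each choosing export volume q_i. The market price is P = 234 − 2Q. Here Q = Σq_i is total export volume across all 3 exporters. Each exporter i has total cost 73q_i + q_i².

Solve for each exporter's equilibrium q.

16.1

A representative exporter's profit is π_i = q_i(234 − 2Q) − 73q_i − q_i², with Q = q_i + Σ_{j≠i} q_j.
First-order condition: 161 − 6q_i − 2Σ_{j≠i} q_j = 0.
With identical exporters, set every q_j = q: then 161 − 6q − 4q = 0, i.e. q = 161/10 = 16.1.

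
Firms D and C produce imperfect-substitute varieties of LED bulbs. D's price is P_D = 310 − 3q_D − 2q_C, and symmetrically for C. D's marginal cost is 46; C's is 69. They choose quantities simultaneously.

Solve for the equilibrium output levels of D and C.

34.4375, 28.6875

Firm D's profit: π = q_D(310 − 3q_D − 2q_C) − 46q_D.
∂π/∂q_D = 264 − 6q_D − 2q_C = 0 ⇒ q_D = 44 − (1/3)q_C.
Similarly q_C = 241/6 − (1/3)q_D.
Substituting the second reaction function into the first: q_D = 44 − (1/3)(241/6 − (1/3)q_D), which gives (8/9)q_D = 551/18 ⇒ q_D = 34.4375.
Then q_C = 241/6 − (1/3)·34.4375 = 28.6875.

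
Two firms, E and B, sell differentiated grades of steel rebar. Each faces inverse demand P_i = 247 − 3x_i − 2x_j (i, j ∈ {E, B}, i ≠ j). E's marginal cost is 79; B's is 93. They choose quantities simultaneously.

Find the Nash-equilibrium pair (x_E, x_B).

21.875, 18.375

Firm E's profit: π = x_E(247 − 3x_E − 2x_B) − 79x_E.
∂π/∂x_E = 168 − 6x_E − 2x_B = 0 ⇒ x_E = 28 − (1/3)x_B.
Similarly x_B = 77/3 − (1/3)x_E.
Solving the two reaction functions simultaneously: (1 − (−1/3)(−1/3))x_E = 28 − (1/3)·(77/3), so (8/9)x_E = 175/9 and x_E = 21.875.
Then x_B = 77/3 − (1/3)·21.875 = 18.375.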